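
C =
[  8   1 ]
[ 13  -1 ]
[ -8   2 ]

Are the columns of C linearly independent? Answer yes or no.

yes

Row reduce C to echelon form.
R2 ← R2 − (13/8)·R1: [0, -21/8]
R3 ← R3 + R1: [0, 3]
R3 ← R3 + (8/7)·R2: [0, 0]
2 pivots among 2 columns.
Every column is a pivot column, so the columns are linearly independent.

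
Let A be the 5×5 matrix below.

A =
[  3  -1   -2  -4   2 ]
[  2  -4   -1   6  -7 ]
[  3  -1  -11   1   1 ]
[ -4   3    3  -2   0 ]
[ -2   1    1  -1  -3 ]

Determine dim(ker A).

Row reduce to echelon form.
R2 ← R2 − (2/3)·R1: [0, -10/3, 1/3, 26/3, -25/3]
R3 ← R3 − R1: [0, 0, -9, 5, -1]
R4 ← R4 + (4/3)·R1: [0, 5/3, 1/3, -22/3, 8/3]
R5 ← R5 + (2/3)·R1: [0, 1/3, -1/3, -11/3, -5/3]
R4 ← R4 + (1/2)·R2: [0, 0, 1/2, -3, -3/2]
R5 ← R5 + (1/10)·R2: [0, 0, -3/10, -14/5, -5/2]
R4 ← R4 + (1/18)·R3: [0, 0, 0, -49/18, -14/9]
R5 ← R5 − (1/30)·R3: [0, 0, 0, -89/30, -37/15]
R5 ← R5 − (267/245)·R4: [0, 0, 0, 0, -27/35]
5 nonzero rows, so rank(A) = 5.
A has 5 columns; by rank–nullity, nullity = 5 − 5 = 0.

0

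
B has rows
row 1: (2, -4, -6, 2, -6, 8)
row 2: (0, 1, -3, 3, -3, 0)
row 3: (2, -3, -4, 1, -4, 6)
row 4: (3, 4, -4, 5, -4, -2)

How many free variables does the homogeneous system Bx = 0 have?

Row reduce to echelon form.
R3 ← R3 − R1: [0, 1, 2, -1, 2, -2]
R4 ← R4 − (3/2)·R1: [0, 10, 5, 2, 5, -14]
R3 ← R3 − R2: [0, 0, 5, -4, 5, -2]
R4 ← R4 − (10)·R2: [0, 0, 35, -28, 35, -14]
R4 ← R4 − (7)·R3: [0, 0, 0, 0, 0, 0]
3 nonzero rows, so rank(B) = 3.
B has 6 columns; by rank–nullity, nullity = 6 − 3 = 3.

3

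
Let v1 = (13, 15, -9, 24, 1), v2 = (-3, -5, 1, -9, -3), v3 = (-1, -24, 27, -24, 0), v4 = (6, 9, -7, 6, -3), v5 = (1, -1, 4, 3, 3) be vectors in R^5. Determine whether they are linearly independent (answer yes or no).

Form the matrix with these vectors as rows and row reduce.
R2 ← R2 + (3/13)·R1: [0, -20/13, -14/13, -45/13, -36/13]
R3 ← R3 + (1/13)·R1: [0, -297/13, 342/13, -288/13, 1/13]
R4 ← R4 − (6/13)·R1: [0, 27/13, -37/13, -66/13, -45/13]
R5 ← R5 − (1/13)·R1: [0, -28/13, 61/13, 15/13, 38/13]
R3 ← R3 − (297/20)·R2: [0, 0, 423/10, 117/4, 206/5]
R4 ← R4 + (27/20)·R2: [0, 0, -43/10, -39/4, -36/5]
R5 ← R5 − (7/5)·R2: [0, 0, 31/5, 6, 34/5]
R4 ← R4 + (43/423)·R3: [0, 0, 0, -637/94, -1274/423]
R5 ← R5 − (62/423)·R3: [0, 0, 0, 161/94, 322/423]
R5 ← R5 + (23/91)·R4: [0, 0, 0, 0, 0]
4 nonzero rows, so the 5 vectors span a space of dimension 4.
Since 4 < 5, the vectors are linearly dependent.

no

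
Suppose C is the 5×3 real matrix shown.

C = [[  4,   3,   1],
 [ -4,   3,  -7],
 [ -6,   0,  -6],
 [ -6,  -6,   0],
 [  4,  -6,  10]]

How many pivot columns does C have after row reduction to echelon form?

Row reduce to echelon form.
R2 ← R2 + R1: [0, 6, -6]
R3 ← R3 + (3/2)·R1: [0, 9/2, -9/2]
R4 ← R4 + (3/2)·R1: [0, -3/2, 3/2]
R5 ← R5 − R1: [0, -9, 9]
R3 ← R3 − (3/4)·R2: [0, 0, 0]
R4 ← R4 + (1/4)·R2: [0, 0, 0]
R5 ← R5 + (3/2)·R2: [0, 0, 0]
Echelon form has 2 nonzero rows, so rank(C) = 2.
Each nonzero row contributes one pivot column: 2 pivot columns.

2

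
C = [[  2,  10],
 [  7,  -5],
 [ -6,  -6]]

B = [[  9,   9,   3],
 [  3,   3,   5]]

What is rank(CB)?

2

First compute CB:
[[ 48,  48,  56],
 [ 48,  48,  -4],
 [-72, -72, -48]]
Now row reduce the product.
R2 ← R2 − R1: [0, 0, -60]
R3 ← R3 + (3/2)·R1: [0, 0, 36]
R3 ← R3 + (3/5)·R2: [0, 0, 0]
2 nonzero rows, so rank(CB) = 2.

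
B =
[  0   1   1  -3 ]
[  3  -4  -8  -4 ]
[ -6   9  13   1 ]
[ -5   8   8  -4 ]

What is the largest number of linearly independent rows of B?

Row reduce to echelon form.
Swap R1 ↔ R2
R3 ← R3 + (2)·R1: [0, 1, -3, -7]
R4 ← R4 + (5/3)·R1: [0, 4/3, -16/3, -32/3]
R3 ← R3 − R2: [0, 0, -4, -4]
R4 ← R4 − (4/3)·R2: [0, 0, -20/3, -20/3]
R4 ← R4 − (5/3)·R3: [0, 0, 0, 0]
Echelon form has 3 nonzero rows, so rank(B) = 3.
The rank gives the maximum number of linearly independent rows: 3.

3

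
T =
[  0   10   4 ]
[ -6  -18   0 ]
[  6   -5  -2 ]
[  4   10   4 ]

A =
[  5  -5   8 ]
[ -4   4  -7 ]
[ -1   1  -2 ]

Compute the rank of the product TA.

First compute TA:
[[-44,  44, -78],
 [ 42, -42,  78],
 [ 52, -52,  87],
 [-24,  24, -46]]
Now row reduce the product.
R2 ← R2 + (21/22)·R1: [0, 0, 39/11]
R3 ← R3 + (13/11)·R1: [0, 0, -57/11]
R4 ← R4 − (6/11)·R1: [0, 0, -38/11]
R3 ← R3 + (19/13)·R2: [0, 0, 0]
R4 ← R4 + (38/39)·R2: [0, 0, 0]
2 nonzero rows, so rank(TA) = 2.

2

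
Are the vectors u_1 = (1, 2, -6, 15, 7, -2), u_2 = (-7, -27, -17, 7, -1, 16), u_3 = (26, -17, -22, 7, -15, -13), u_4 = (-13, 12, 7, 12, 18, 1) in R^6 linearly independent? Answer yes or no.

yes

Form the matrix with these vectors as rows and row reduce.
R2 ← R2 + (7)·R1: [0, -13, -59, 112, 48, 2]
R3 ← R3 − (26)·R1: [0, -69, 134, -383, -197, 39]
R4 ← R4 + (13)·R1: [0, 38, -71, 207, 109, -25]
R3 ← R3 − (69/13)·R2: [0, 0, 5813/13, -12707/13, -5873/13, 369/13]
R4 ← R4 + (38/13)·R2: [0, 0, -3165/13, 6947/13, 3241/13, -249/13]
R4 ← R4 + (3165/5813)·R3: [0, 0, 0, 12712/5813, 19376/5813, -21504/5813]
4 nonzero rows, so the 4 vectors span a space of dimension 4.
Since 4 = 4, the vectors are linearly independent.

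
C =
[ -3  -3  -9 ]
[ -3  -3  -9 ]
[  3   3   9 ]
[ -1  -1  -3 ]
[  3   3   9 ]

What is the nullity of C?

Row reduce to echelon form.
R2 ← R2 − R1: [0, 0, 0]
R3 ← R3 + R1: [0, 0, 0]
R4 ← R4 − (1/3)·R1: [0, 0, 0]
R5 ← R5 + R1: [0, 0, 0]
1 nonzero row, so rank(C) = 1.
C has 3 columns; by rank–nullity, nullity = 3 − 1 = 2.

2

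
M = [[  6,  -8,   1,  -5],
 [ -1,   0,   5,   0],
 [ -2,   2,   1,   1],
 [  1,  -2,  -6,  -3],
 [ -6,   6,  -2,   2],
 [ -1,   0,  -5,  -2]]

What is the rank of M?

Row reduce to echelon form.
R2 ← R2 + (1/6)·R1: [0, -4/3, 31/6, -5/6]
R3 ← R3 + (1/3)·R1: [0, -2/3, 4/3, -2/3]
R4 ← R4 − (1/6)·R1: [0, -2/3, -37/6, -13/6]
R5 ← R5 + R1: [0, -2, -1, -3]
R6 ← R6 + (1/6)·R1: [0, -4/3, -29/6, -17/6]
R3 ← R3 − (1/2)·R2: [0, 0, -5/4, -1/4]
R4 ← R4 − (1/2)·R2: [0, 0, -35/4, -7/4]
R5 ← R5 − (3/2)·R2: [0, 0, -35/4, -7/4]
R6 ← R6 − R2: [0, 0, -10, -2]
R4 ← R4 − (7)·R3: [0, 0, 0, 0]
R5 ← R5 − (7)·R3: [0, 0, 0, 0]
R6 ← R6 − (8)·R3: [0, 0, 0, 0]
Echelon form has 3 nonzero rows, so rank(M) = 3.

3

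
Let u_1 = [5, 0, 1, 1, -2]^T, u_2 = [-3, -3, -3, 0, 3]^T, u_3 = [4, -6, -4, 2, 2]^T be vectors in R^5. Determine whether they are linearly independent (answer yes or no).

no

Form the matrix with these vectors as rows and row reduce.
R2 ← R2 + (3/5)·R1: [0, -3, -12/5, 3/5, 9/5]
R3 ← R3 − (4/5)·R1: [0, -6, -24/5, 6/5, 18/5]
R3 ← R3 − (2)·R2: [0, 0, 0, 0, 0]
2 nonzero rows, so the 3 vectors span a space of dimension 2.
Since 2 < 3, the vectors are linearly dependent.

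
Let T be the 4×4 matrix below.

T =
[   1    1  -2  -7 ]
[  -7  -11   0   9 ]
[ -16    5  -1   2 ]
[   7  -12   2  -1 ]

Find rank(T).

Row reduce to echelon form.
R2 ← R2 + (7)·R1: [0, -4, -14, -40]
R3 ← R3 + (16)·R1: [0, 21, -33, -110]
R4 ← R4 − (7)·R1: [0, -19, 16, 48]
R3 ← R3 + (21/4)·R2: [0, 0, -213/2, -320]
R4 ← R4 − (19/4)·R2: [0, 0, 165/2, 238]
R4 ← R4 + (55/71)·R3: [0, 0, 0, -702/71]
Echelon form has 4 nonzero rows, so rank(T) = 4.

4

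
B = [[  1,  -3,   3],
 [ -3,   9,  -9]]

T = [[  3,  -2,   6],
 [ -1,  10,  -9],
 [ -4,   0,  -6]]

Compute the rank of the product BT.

First compute BT:
[[ -6, -32,  15],
 [ 18,  96, -45]]
Now row reduce the product.
R2 ← R2 + (3)·R1: [0, 0, 0]
1 nonzero row, so rank(BT) = 1.

1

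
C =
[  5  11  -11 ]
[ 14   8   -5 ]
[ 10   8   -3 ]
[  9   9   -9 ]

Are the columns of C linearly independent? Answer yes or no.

Row reduce C to echelon form.
R2 ← R2 − (14/5)·R1: [0, -114/5, 129/5]
R3 ← R3 − (2)·R1: [0, -14, 19]
R4 ← R4 − (9/5)·R1: [0, -54/5, 54/5]
R3 ← R3 − (35/57)·R2: [0, 0, 60/19]
R4 ← R4 − (9/19)·R2: [0, 0, -27/19]
R4 ← R4 + (9/20)·R3: [0, 0, 0]
3 pivots among 3 columns.
Every column is a pivot column, so the columns are linearly independent.

yes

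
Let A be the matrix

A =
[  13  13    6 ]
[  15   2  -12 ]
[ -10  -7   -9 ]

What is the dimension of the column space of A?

Row reduce to echelon form.
R2 ← R2 − (15/13)·R1: [0, -13, -246/13]
R3 ← R3 + (10/13)·R1: [0, 3, -57/13]
R3 ← R3 + (3/13)·R2: [0, 0, -1479/169]
Echelon form has 3 nonzero rows, so rank(A) = 3.
The column space has dimension equal to the rank: 3.

3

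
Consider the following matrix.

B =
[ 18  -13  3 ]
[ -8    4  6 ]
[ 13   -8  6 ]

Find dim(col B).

Row reduce to echelon form.
R2 ← R2 + (4/9)·R1: [0, -16/9, 22/3]
R3 ← R3 − (13/18)·R1: [0, 25/18, 23/6]
R3 ← R3 + (25/32)·R2: [0, 0, 153/16]
Echelon form has 3 nonzero rows, so rank(B) = 3.
The column space has dimension equal to the rank: 3.

3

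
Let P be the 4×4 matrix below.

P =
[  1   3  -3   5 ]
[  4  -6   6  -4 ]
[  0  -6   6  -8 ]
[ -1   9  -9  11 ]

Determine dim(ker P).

Row reduce to echelon form.
R2 ← R2 − (4)·R1: [0, -18, 18, -24]
R4 ← R4 + R1: [0, 12, -12, 16]
R3 ← R3 − (1/3)·R2: [0, 0, 0, 0]
R4 ← R4 + (2/3)·R2: [0, 0, 0, 0]
2 nonzero rows, so rank(P) = 2.
P has 4 columns; by rank–nullity, nullity = 4 − 2 = 2.

2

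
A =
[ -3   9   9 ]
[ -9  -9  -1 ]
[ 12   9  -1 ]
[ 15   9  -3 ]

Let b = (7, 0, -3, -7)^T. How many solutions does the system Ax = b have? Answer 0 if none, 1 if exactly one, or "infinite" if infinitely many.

Row reduce the augmented matrix [A | b].
R2 ← R2 − (3)·R1: [0, -36, -28, -21]
R3 ← R3 + (4)·R1: [0, 45, 35, 25]
R4 ← R4 + (5)·R1: [0, 54, 42, 28]
R3 ← R3 + (5/4)·R2: [0, 0, 0, -5/4]
R4 ← R4 + (3/2)·R2: [0, 0, 0, -7/2]
R4 ← R4 − (14/5)·R3: [0, 0, 0, 0]
The echelon form has 3 nonzero rows; the last pivot sits in the augmented column, so rank(A) = 2 but rank([A|b]) = 3.
Since the ranks differ, the system is inconsistent.
It has no solutions.

0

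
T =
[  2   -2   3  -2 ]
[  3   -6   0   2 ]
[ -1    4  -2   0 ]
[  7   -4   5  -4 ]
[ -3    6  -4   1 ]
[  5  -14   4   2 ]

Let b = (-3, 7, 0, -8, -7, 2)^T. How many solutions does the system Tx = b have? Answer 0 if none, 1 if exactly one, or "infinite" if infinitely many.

0

Row reduce the augmented matrix [T | b].
R2 ← R2 − (3/2)·R1: [0, -3, -9/2, 5, 23/2]
R3 ← R3 + (1/2)·R1: [0, 3, -1/2, -1, -3/2]
R4 ← R4 − (7/2)·R1: [0, 3, -11/2, 3, 5/2]
R5 ← R5 + (3/2)·R1: [0, 3, 1/2, -2, -23/2]
R6 ← R6 − (5/2)·R1: [0, -9, -7/2, 7, 19/2]
R3 ← R3 + R2: [0, 0, -5, 4, 10]
R4 ← R4 + R2: [0, 0, -10, 8, 14]
R5 ← R5 + R2: [0, 0, -4, 3, 0]
R6 ← R6 − (3)·R2: [0, 0, 10, -8, -25]
R4 ← R4 − (2)·R3: [0, 0, 0, 0, -6]
R5 ← R5 − (4/5)·R3: [0, 0, 0, -1/5, -8]
R6 ← R6 + (2)·R3: [0, 0, 0, 0, -5]
Swap R4 ↔ R5
R6 ← R6 − (5/6)·R5: [0, 0, 0, 0, 0]
The echelon form has 5 nonzero rows; the last pivot sits in the augmented column, so rank(T) = 4 but rank([T|b]) = 5.
Since the ranks differ, the system is inconsistent.
It has no solutions.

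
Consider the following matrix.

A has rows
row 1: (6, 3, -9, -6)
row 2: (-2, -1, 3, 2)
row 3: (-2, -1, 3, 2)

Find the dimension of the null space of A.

Row reduce to echelon form.
R2 ← R2 + (1/3)·R1: [0, 0, 0, 0]
R3 ← R3 + (1/3)·R1: [0, 0, 0, 0]
1 nonzero row, so rank(A) = 1.
A has 4 columns; by rank–nullity, nullity = 4 − 1 = 3.

3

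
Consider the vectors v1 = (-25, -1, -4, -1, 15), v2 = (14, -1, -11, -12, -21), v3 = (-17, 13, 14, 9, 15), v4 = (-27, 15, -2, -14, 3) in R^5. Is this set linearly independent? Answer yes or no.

yes

Form the matrix with these vectors as rows and row reduce.
R2 ← R2 + (14/25)·R1: [0, -39/25, -331/25, -314/25, -63/5]
R3 ← R3 − (17/25)·R1: [0, 342/25, 418/25, 242/25, 24/5]
R4 ← R4 − (27/25)·R1: [0, 402/25, 58/25, -323/25, -66/5]
R3 ← R3 + (114/13)·R2: [0, 0, -1292/13, -1306/13, -1374/13]
R4 ← R4 + (134/13)·R2: [0, 0, -1744/13, -1851/13, -1860/13]
R4 ← R4 − (436/323)·R3: [0, 0, 0, -2189/323, -132/323]
4 nonzero rows, so the 4 vectors span a space of dimension 4.
Since 4 = 4, the vectors are linearly independent.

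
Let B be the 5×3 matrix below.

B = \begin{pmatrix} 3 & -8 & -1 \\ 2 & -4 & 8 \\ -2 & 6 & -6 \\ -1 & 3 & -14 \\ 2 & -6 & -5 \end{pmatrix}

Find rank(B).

3

Row reduce to echelon form.
R2 ← R2 − (2/3)·R1: [0, 4/3, 26/3]
R3 ← R3 + (2/3)·R1: [0, 2/3, -20/3]
R4 ← R4 + (1/3)·R1: [0, 1/3, -43/3]
R5 ← R5 − (2/3)·R1: [0, -2/3, -13/3]
R3 ← R3 − (1/2)·R2: [0, 0, -11]
R4 ← R4 − (1/4)·R2: [0, 0, -33/2]
R5 ← R5 + (1/2)·R2: [0, 0, 0]
R4 ← R4 − (3/2)·R3: [0, 0, 0]
Echelon form has 3 nonzero rows, so rank(B) = 3.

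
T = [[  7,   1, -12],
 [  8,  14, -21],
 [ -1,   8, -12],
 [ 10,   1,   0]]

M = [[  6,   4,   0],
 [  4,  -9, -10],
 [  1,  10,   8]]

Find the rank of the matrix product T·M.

2

First compute TM:
[[ 34, -101, -106],
 [ 83, -304, -308],
 [ 14, -196, -176],
 [ 64,  31, -10]]
Now row reduce the product.
R2 ← R2 − (83/34)·R1: [0, -1953/34, -837/17]
R3 ← R3 − (7/17)·R1: [0, -2625/17, -2250/17]
R4 ← R4 − (32/17)·R1: [0, 3759/17, 3222/17]
R3 ← R3 − (250/93)·R2: [0, 0, 0]
R4 ← R4 + (358/93)·R2: [0, 0, 0]
2 nonzero rows, so rank(TM) = 2.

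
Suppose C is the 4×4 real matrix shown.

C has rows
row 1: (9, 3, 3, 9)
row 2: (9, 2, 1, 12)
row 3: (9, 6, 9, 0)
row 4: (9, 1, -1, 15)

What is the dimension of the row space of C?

Row reduce to echelon form.
R2 ← R2 − R1: [0, -1, -2, 3]
R3 ← R3 − R1: [0, 3, 6, -9]
R4 ← R4 − R1: [0, -2, -4, 6]
R3 ← R3 + (3)·R2: [0, 0, 0, 0]
R4 ← R4 − (2)·R2: [0, 0, 0, 0]
Echelon form has 2 nonzero rows, so rank(C) = 2.
The row space has dimension equal to the rank: 2.

2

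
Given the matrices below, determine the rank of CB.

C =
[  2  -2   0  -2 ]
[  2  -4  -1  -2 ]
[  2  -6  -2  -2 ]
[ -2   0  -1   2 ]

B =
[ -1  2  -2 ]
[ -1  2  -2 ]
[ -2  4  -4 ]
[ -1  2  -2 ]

First compute CB:
[[  2,  -4,   4],
 [  6, -12,  12],
 [ 10, -20,  20],
 [  2,  -4,   4]]
Now row reduce the product.
R2 ← R2 − (3)·R1: [0, 0, 0]
R3 ← R3 − (5)·R1: [0, 0, 0]
R4 ← R4 − R1: [0, 0, 0]
1 nonzero row, so rank(CB) = 1.

1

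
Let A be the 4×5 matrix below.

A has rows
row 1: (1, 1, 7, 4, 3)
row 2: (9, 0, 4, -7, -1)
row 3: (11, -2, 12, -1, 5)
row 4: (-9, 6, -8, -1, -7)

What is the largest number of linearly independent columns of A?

3

Row reduce to echelon form.
R2 ← R2 − (9)·R1: [0, -9, -59, -43, -28]
R3 ← R3 − (11)·R1: [0, -13, -65, -45, -28]
R4 ← R4 + (9)·R1: [0, 15, 55, 35, 20]
R3 ← R3 − (13/9)·R2: [0, 0, 182/9, 154/9, 112/9]
R4 ← R4 + (5/3)·R2: [0, 0, -130/3, -110/3, -80/3]
R4 ← R4 + (15/7)·R3: [0, 0, 0, 0, 0]
Echelon form has 3 nonzero rows, so rank(A) = 3.
The rank gives the maximum number of linearly independent columns: 3.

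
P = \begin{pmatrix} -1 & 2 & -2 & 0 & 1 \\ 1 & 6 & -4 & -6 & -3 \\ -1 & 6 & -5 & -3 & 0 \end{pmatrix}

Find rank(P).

Row reduce to echelon form.
R2 ← R2 + R1: [0, 8, -6, -6, -2]
R3 ← R3 − R1: [0, 4, -3, -3, -1]
R3 ← R3 − (1/2)·R2: [0, 0, 0, 0, 0]
Echelon form has 2 nonzero rows, so rank(P) = 2.

2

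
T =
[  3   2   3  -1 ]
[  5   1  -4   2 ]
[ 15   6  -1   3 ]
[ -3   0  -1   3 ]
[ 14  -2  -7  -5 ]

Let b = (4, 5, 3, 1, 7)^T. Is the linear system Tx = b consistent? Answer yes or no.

no

Row reduce the augmented matrix [T | b].
R2 ← R2 − (5/3)·R1: [0, -7/3, -9, 11/3, -5/3]
R3 ← R3 − (5)·R1: [0, -4, -16, 8, -17]
R4 ← R4 + R1: [0, 2, 2, 2, 5]
R5 ← R5 − (14/3)·R1: [0, -34/3, -21, -1/3, -35/3]
R3 ← R3 − (12/7)·R2: [0, 0, -4/7, 12/7, -99/7]
R4 ← R4 + (6/7)·R2: [0, 0, -40/7, 36/7, 25/7]
R5 ← R5 − (34/7)·R2: [0, 0, 159/7, -127/7, -25/7]
R4 ← R4 − (10)·R3: [0, 0, 0, -12, 145]
R5 ← R5 + (159/4)·R3: [0, 0, 0, 50, -2263/4]
R5 ← R5 + (25/6)·R4: [0, 0, 0, 0, 461/12]
The echelon form has 5 nonzero rows; the last pivot sits in the augmented column, so rank(T) = 4 but rank([T|b]) = 5.
Since the ranks differ, the system is inconsistent.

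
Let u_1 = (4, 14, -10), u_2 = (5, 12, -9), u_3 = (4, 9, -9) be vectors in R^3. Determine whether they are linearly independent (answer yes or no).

yes

Form the matrix with these vectors as rows and row reduce.
R2 ← R2 − (5/4)·R1: [0, -11/2, 7/2]
R3 ← R3 − R1: [0, -5, 1]
R3 ← R3 − (10/11)·R2: [0, 0, -24/11]
3 nonzero rows, so the 3 vectors span a space of dimension 3.
Since 3 = 3, the vectors are linearly independent.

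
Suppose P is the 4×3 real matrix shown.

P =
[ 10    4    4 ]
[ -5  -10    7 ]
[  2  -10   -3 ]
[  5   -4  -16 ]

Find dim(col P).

3

Row reduce to echelon form.
R2 ← R2 + (1/2)·R1: [0, -8, 9]
R3 ← R3 − (1/5)·R1: [0, -54/5, -19/5]
R4 ← R4 − (1/2)·R1: [0, -6, -18]
R3 ← R3 − (27/20)·R2: [0, 0, -319/20]
R4 ← R4 − (3/4)·R2: [0, 0, -99/4]
R4 ← R4 − (45/29)·R3: [0, 0, 0]
Echelon form has 3 nonzero rows, so rank(P) = 3.
The column space has dimension equal to the rank: 3.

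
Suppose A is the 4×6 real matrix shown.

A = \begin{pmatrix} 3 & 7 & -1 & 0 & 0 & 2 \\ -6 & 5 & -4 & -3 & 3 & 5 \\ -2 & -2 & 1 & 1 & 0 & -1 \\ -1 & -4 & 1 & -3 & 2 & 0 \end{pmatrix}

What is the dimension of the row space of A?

Row reduce to echelon form.
R2 ← R2 + (2)·R1: [0, 19, -6, -3, 3, 9]
R3 ← R3 + (2/3)·R1: [0, 8/3, 1/3, 1, 0, 1/3]
R4 ← R4 + (1/3)·R1: [0, -5/3, 2/3, -3, 2, 2/3]
R3 ← R3 − (8/57)·R2: [0, 0, 67/57, 27/19, -8/19, -53/57]
R4 ← R4 + (5/57)·R2: [0, 0, 8/57, -62/19, 43/19, 83/57]
R4 ← R4 − (8/67)·R3: [0, 0, 0, -230/67, 155/67, 105/67]
Echelon form has 4 nonzero rows, so rank(A) = 4.
The row space has dimension equal to the rank: 4.

4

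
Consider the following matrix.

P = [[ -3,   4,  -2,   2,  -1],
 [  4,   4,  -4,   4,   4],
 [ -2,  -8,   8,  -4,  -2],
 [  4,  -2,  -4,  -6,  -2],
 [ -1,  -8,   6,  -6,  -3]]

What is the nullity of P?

2

Row reduce to echelon form.
R2 ← R2 + (4/3)·R1: [0, 28/3, -20/3, 20/3, 8/3]
R3 ← R3 − (2/3)·R1: [0, -32/3, 28/3, -16/3, -4/3]
R4 ← R4 + (4/3)·R1: [0, 10/3, -20/3, -10/3, -10/3]
R5 ← R5 − (1/3)·R1: [0, -28/3, 20/3, -20/3, -8/3]
R3 ← R3 + (8/7)·R2: [0, 0, 12/7, 16/7, 12/7]
R4 ← R4 − (5/14)·R2: [0, 0, -30/7, -40/7, -30/7]
R5 ← R5 + R2: [0, 0, 0, 0, 0]
R4 ← R4 + (5/2)·R3: [0, 0, 0, 0, 0]
3 nonzero rows, so rank(P) = 3.
P has 5 columns; by rank–nullity, nullity = 5 − 3 = 2.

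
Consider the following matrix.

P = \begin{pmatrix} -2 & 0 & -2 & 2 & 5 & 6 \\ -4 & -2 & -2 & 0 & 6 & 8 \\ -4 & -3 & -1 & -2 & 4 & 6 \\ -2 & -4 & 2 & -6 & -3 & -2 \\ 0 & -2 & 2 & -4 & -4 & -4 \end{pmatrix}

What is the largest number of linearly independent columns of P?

2

Row reduce to echelon form.
R2 ← R2 − (2)·R1: [0, -2, 2, -4, -4, -4]
R3 ← R3 − (2)·R1: [0, -3, 3, -6, -6, -6]
R4 ← R4 − R1: [0, -4, 4, -8, -8, -8]
R3 ← R3 − (3/2)·R2: [0, 0, 0, 0, 0, 0]
R4 ← R4 − (2)·R2: [0, 0, 0, 0, 0, 0]
R5 ← R5 − R2: [0, 0, 0, 0, 0, 0]
Echelon form has 2 nonzero rows, so rank(P) = 2.
The rank gives the maximum number of linearly independent columns: 2.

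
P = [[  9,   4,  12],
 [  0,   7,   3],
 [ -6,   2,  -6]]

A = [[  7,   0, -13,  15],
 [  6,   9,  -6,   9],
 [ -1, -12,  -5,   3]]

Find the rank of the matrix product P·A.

First compute PA:
[[ 75, -108, -201, 207],
 [ 39,  27, -57,  72],
 [-24,  90,  96, -90]]
Now row reduce the product.
R2 ← R2 − (13/25)·R1: [0, 2079/25, 1188/25, -891/25]
R3 ← R3 + (8/25)·R1: [0, 1386/25, 792/25, -594/25]
R3 ← R3 − (2/3)·R2: [0, 0, 0, 0]
2 nonzero rows, so rank(PA) = 2.

2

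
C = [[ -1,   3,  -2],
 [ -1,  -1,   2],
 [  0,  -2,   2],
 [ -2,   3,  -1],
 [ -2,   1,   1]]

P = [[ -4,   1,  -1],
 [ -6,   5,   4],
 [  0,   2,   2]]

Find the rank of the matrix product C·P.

2

First compute CP:
[[-14,  10,   9],
 [ 10,  -2,   1],
 [ 12,  -6,  -4],
 [-10,  11,  12],
 [  2,   5,   8]]
Now row reduce the product.
R2 ← R2 + (5/7)·R1: [0, 36/7, 52/7]
R3 ← R3 + (6/7)·R1: [0, 18/7, 26/7]
R4 ← R4 − (5/7)·R1: [0, 27/7, 39/7]
R5 ← R5 + (1/7)·R1: [0, 45/7, 65/7]
R3 ← R3 − (1/2)·R2: [0, 0, 0]
R4 ← R4 − (3/4)·R2: [0, 0, 0]
R5 ← R5 − (5/4)·R2: [0, 0, 0]
2 nonzero rows, so rank(CP) = 2.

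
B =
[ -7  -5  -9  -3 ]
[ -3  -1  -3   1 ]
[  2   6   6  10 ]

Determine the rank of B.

2

Row reduce to echelon form.
R2 ← R2 − (3/7)·R1: [0, 8/7, 6/7, 16/7]
R3 ← R3 + (2/7)·R1: [0, 32/7, 24/7, 64/7]
R3 ← R3 − (4)·R2: [0, 0, 0, 0]
Echelon form has 2 nonzero rows, so rank(B) = 2.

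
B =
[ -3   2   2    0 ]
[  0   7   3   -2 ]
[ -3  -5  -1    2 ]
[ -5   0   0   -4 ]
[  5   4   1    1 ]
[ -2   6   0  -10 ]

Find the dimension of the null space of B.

1

Row reduce to echelon form.
R3 ← R3 − R1: [0, -7, -3, 2]
R4 ← R4 − (5/3)·R1: [0, -10/3, -10/3, -4]
R5 ← R5 + (5/3)·R1: [0, 22/3, 13/3, 1]
R6 ← R6 − (2/3)·R1: [0, 14/3, -4/3, -10]
R3 ← R3 + R2: [0, 0, 0, 0]
R4 ← R4 + (10/21)·R2: [0, 0, -40/21, -104/21]
R5 ← R5 − (22/21)·R2: [0, 0, 25/21, 65/21]
R6 ← R6 − (2/3)·R2: [0, 0, -10/3, -26/3]
Swap R3 ↔ R4
R5 ← R5 + (5/8)·R3: [0, 0, 0, 0]
R6 ← R6 − (7/4)·R3: [0, 0, 0, 0]
3 nonzero rows, so rank(B) = 3.
B has 4 columns; by rank–nullity, nullity = 4 − 3 = 1.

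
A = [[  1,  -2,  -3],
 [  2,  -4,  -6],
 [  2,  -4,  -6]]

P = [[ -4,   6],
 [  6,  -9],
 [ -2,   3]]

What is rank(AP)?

First compute AP:
[[-10,  15],
 [-20,  30],
 [-20,  30]]
Now row reduce the product.
R2 ← R2 − (2)·R1: [0, 0]
R3 ← R3 − (2)·R1: [0, 0]
1 nonzero row, so rank(AP) = 1.

1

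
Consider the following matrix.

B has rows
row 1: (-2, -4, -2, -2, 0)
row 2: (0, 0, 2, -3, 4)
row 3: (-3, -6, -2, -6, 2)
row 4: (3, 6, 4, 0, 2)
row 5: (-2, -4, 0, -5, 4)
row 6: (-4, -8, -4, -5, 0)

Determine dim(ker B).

2

Row reduce to echelon form.
R3 ← R3 − (3/2)·R1: [0, 0, 1, -3, 2]
R4 ← R4 + (3/2)·R1: [0, 0, 1, -3, 2]
R5 ← R5 − R1: [0, 0, 2, -3, 4]
R6 ← R6 − (2)·R1: [0, 0, 0, -1, 0]
R3 ← R3 − (1/2)·R2: [0, 0, 0, -3/2, 0]
R4 ← R4 − (1/2)·R2: [0, 0, 0, -3/2, 0]
R5 ← R5 − R2: [0, 0, 0, 0, 0]
R4 ← R4 − R3: [0, 0, 0, 0, 0]
R6 ← R6 − (2/3)·R3: [0, 0, 0, 0, 0]
3 nonzero rows, so rank(B) = 3.
B has 5 columns; by rank–nullity, nullity = 5 − 3 = 2.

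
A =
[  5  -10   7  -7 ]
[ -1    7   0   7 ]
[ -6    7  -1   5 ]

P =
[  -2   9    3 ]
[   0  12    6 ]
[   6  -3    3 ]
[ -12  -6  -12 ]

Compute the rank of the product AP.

2

First compute AP:
[[116, -54,  60],
 [-82,  33, -45],
 [-54,   3, -39]]
Now row reduce the product.
R2 ← R2 + (41/58)·R1: [0, -150/29, -75/29]
R3 ← R3 + (27/58)·R1: [0, -642/29, -321/29]
R3 ← R3 − (107/25)·R2: [0, 0, 0]
2 nonzero rows, so rank(AP) = 2.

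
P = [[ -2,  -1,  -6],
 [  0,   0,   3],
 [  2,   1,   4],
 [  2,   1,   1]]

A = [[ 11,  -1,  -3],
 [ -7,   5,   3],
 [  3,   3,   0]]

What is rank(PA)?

2

First compute PA:
[[-33, -21,   3],
 [  9,   9,   0],
 [ 27,  15,  -3],
 [ 18,   6,  -3]]
Now row reduce the product.
R2 ← R2 + (3/11)·R1: [0, 36/11, 9/11]
R3 ← R3 + (9/11)·R1: [0, -24/11, -6/11]
R4 ← R4 + (6/11)·R1: [0, -60/11, -15/11]
R3 ← R3 + (2/3)·R2: [0, 0, 0]
R4 ← R4 + (5/3)·R2: [0, 0, 0]
2 nonzero rows, so rank(PA) = 2.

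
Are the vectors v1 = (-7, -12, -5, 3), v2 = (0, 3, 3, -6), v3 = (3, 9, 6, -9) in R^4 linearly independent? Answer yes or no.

Form the matrix with these vectors as rows and row reduce.
R3 ← R3 + (3/7)·R1: [0, 27/7, 27/7, -54/7]
R3 ← R3 − (9/7)·R2: [0, 0, 0, 0]
2 nonzero rows, so the 3 vectors span a space of dimension 2.
Since 2 < 3, the vectors are linearly dependent.

no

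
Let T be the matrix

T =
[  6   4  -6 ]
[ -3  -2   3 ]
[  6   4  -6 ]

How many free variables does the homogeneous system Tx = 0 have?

Row reduce to echelon form.
R2 ← R2 + (1/2)·R1: [0, 0, 0]
R3 ← R3 − R1: [0, 0, 0]
1 nonzero row, so rank(T) = 1.
T has 3 columns; by rank–nullity, nullity = 3 − 1 = 2.

2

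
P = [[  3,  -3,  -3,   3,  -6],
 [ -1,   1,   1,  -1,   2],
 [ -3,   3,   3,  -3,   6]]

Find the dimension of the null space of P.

4

Row reduce to echelon form.
R2 ← R2 + (1/3)·R1: [0, 0, 0, 0, 0]
R3 ← R3 + R1: [0, 0, 0, 0, 0]
1 nonzero row, so rank(P) = 1.
P has 5 columns; by rank–nullity, nullity = 5 − 1 = 4.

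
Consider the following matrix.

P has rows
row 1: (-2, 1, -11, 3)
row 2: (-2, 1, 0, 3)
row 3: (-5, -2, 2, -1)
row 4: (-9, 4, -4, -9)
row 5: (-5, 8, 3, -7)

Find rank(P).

Row reduce to echelon form.
R2 ← R2 − R1: [0, 0, 11, 0]
R3 ← R3 − (5/2)·R1: [0, -9/2, 59/2, -17/2]
R4 ← R4 − (9/2)·R1: [0, -1/2, 91/2, -45/2]
R5 ← R5 − (5/2)·R1: [0, 11/2, 61/2, -29/2]
Swap R2 ↔ R3
R4 ← R4 − (1/9)·R2: [0, 0, 380/9, -194/9]
R5 ← R5 + (11/9)·R2: [0, 0, 599/9, -224/9]
R4 ← R4 − (380/99)·R3: [0, 0, 0, -194/9]
R5 ← R5 − (599/99)·R3: [0, 0, 0, -224/9]
R5 ← R5 − (112/97)·R4: [0, 0, 0, 0]
Echelon form has 4 nonzero rows, so rank(P) = 4.

4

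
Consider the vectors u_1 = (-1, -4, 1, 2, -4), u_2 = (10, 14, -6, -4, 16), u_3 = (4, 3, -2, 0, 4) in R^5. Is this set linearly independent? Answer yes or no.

no

Form the matrix with these vectors as rows and row reduce.
R2 ← R2 + (10)·R1: [0, -26, 4, 16, -24]
R3 ← R3 + (4)·R1: [0, -13, 2, 8, -12]
R3 ← R3 − (1/2)·R2: [0, 0, 0, 0, 0]
2 nonzero rows, so the 3 vectors span a space of dimension 2.
Since 2 < 3, the vectors are linearly dependent.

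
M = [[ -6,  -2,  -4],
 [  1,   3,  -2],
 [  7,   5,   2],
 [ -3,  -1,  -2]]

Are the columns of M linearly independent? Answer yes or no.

Row reduce M to echelon form.
R2 ← R2 + (1/6)·R1: [0, 8/3, -8/3]
R3 ← R3 + (7/6)·R1: [0, 8/3, -8/3]
R4 ← R4 − (1/2)·R1: [0, 0, 0]
R3 ← R3 − R2: [0, 0, 0]
2 pivots among 3 columns.
Only 2 < 3 pivot columns, so the columns are linearly dependent.

no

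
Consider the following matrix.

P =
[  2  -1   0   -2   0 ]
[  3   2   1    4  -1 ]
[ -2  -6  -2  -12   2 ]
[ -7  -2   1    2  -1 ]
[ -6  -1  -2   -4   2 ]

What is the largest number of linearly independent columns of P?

Row reduce to echelon form.
R2 ← R2 − (3/2)·R1: [0, 7/2, 1, 7, -1]
R3 ← R3 + R1: [0, -7, -2, -14, 2]
R4 ← R4 + (7/2)·R1: [0, -11/2, 1, -5, -1]
R5 ← R5 + (3)·R1: [0, -4, -2, -10, 2]
R3 ← R3 + (2)·R2: [0, 0, 0, 0, 0]
R4 ← R4 + (11/7)·R2: [0, 0, 18/7, 6, -18/7]
R5 ← R5 + (8/7)·R2: [0, 0, -6/7, -2, 6/7]
Swap R3 ↔ R4
R5 ← R5 + (1/3)·R3: [0, 0, 0, 0, 0]
Echelon form has 3 nonzero rows, so rank(P) = 3.
The rank gives the maximum number of linearly independent columns: 3.

3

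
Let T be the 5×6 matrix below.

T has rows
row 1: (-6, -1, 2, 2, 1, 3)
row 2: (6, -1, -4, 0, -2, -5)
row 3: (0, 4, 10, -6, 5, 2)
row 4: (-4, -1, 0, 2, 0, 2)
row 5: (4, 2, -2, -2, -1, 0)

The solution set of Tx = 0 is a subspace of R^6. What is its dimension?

Row reduce to echelon form.
R2 ← R2 + R1: [0, -2, -2, 2, -1, -2]
R4 ← R4 − (2/3)·R1: [0, -1/3, -4/3, 2/3, -2/3, 0]
R5 ← R5 + (2/3)·R1: [0, 4/3, -2/3, -2/3, -1/3, 2]
R3 ← R3 + (2)·R2: [0, 0, 6, -2, 3, -2]
R4 ← R4 − (1/6)·R2: [0, 0, -1, 1/3, -1/2, 1/3]
R5 ← R5 + (2/3)·R2: [0, 0, -2, 2/3, -1, 2/3]
R4 ← R4 + (1/6)·R3: [0, 0, 0, 0, 0, 0]
R5 ← R5 + (1/3)·R3: [0, 0, 0, 0, 0, 0]
3 nonzero rows, so rank(T) = 3.
T has 6 columns; by rank–nullity, nullity = 6 − 3 = 3.

3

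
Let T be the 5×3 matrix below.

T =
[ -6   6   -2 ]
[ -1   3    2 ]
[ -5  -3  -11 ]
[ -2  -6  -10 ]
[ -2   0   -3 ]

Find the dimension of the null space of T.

1

Row reduce to echelon form.
R2 ← R2 − (1/6)·R1: [0, 2, 7/3]
R3 ← R3 − (5/6)·R1: [0, -8, -28/3]
R4 ← R4 − (1/3)·R1: [0, -8, -28/3]
R5 ← R5 − (1/3)·R1: [0, -2, -7/3]
R3 ← R3 + (4)·R2: [0, 0, 0]
R4 ← R4 + (4)·R2: [0, 0, 0]
R5 ← R5 + R2: [0, 0, 0]
2 nonzero rows, so rank(T) = 2.
T has 3 columns; by rank–nullity, nullity = 3 − 2 = 1.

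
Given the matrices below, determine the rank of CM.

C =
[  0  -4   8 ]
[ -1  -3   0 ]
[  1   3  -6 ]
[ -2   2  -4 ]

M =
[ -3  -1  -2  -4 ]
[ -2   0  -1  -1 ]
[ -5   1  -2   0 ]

2

First compute CM:
[[-32,   8, -12,   4],
 [  9,   1,   5,   7],
 [ 21,  -7,   7,  -7],
 [ 22,  -2,  10,   6]]
Now row reduce the product.
R2 ← R2 + (9/32)·R1: [0, 13/4, 13/8, 65/8]
R3 ← R3 + (21/32)·R1: [0, -7/4, -7/8, -35/8]
R4 ← R4 + (11/16)·R1: [0, 7/2, 7/4, 35/4]
R3 ← R3 + (7/13)·R2: [0, 0, 0, 0]
R4 ← R4 − (14/13)·R2: [0, 0, 0, 0]
2 nonzero rows, so rank(CM) = 2.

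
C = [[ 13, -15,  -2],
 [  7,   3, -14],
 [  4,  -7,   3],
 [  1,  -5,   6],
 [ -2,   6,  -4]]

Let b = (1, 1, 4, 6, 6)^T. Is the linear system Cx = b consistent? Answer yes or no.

no

Row reduce the augmented matrix [C | b].
R2 ← R2 − (7/13)·R1: [0, 144/13, -168/13, 6/13]
R3 ← R3 − (4/13)·R1: [0, -31/13, 47/13, 48/13]
R4 ← R4 − (1/13)·R1: [0, -50/13, 80/13, 77/13]
R5 ← R5 + (2/13)·R1: [0, 48/13, -56/13, 80/13]
R3 ← R3 + (31/144)·R2: [0, 0, 5/6, 91/24]
R4 ← R4 + (25/72)·R2: [0, 0, 5/3, 73/12]
R5 ← R5 − (1/3)·R2: [0, 0, 0, 6]
R4 ← R4 − (2)·R3: [0, 0, 0, -3/2]
R5 ← R5 + (4)·R4: [0, 0, 0, 0]
The echelon form has 4 nonzero rows; the last pivot sits in the augmented column, so rank(C) = 3 but rank([C|b]) = 4.
Since the ranks differ, the system is inconsistent.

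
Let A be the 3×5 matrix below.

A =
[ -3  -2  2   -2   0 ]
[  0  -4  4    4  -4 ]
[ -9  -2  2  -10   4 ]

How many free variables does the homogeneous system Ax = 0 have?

Row reduce to echelon form.
R3 ← R3 − (3)·R1: [0, 4, -4, -4, 4]
R3 ← R3 + R2: [0, 0, 0, 0, 0]
2 nonzero rows, so rank(A) = 2.
A has 5 columns; by rank–nullity, nullity = 5 − 2 = 3.

3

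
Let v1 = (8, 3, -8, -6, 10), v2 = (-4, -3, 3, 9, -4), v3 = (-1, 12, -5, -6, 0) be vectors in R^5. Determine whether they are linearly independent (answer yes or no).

Form the matrix with these vectors as rows and row reduce.
R2 ← R2 + (1/2)·R1: [0, -3/2, -1, 6, 1]
R3 ← R3 + (1/8)·R1: [0, 99/8, -6, -27/4, 5/4]
R3 ← R3 + (33/4)·R2: [0, 0, -57/4, 171/4, 19/2]
3 nonzero rows, so the 3 vectors span a space of dimension 3.
Since 3 = 3, the vectors are linearly independent.

yes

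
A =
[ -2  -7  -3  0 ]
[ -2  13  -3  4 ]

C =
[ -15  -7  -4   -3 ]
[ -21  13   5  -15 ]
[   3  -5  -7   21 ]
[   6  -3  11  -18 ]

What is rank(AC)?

2

First compute AC:
[[168, -62,  -6,  48],
 [-228, 186, 138, -324]]
Now row reduce the product.
R2 ← R2 + (19/14)·R1: [0, 713/7, 909/7, -1812/7]
2 nonzero rows, so rank(AC) = 2.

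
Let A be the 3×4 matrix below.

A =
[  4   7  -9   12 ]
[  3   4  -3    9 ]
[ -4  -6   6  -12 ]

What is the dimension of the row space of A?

2

Row reduce to echelon form.
R2 ← R2 − (3/4)·R1: [0, -5/4, 15/4, 0]
R3 ← R3 + R1: [0, 1, -3, 0]
R3 ← R3 + (4/5)·R2: [0, 0, 0, 0]
Echelon form has 2 nonzero rows, so rank(A) = 2.
The row space has dimension equal to the rank: 2.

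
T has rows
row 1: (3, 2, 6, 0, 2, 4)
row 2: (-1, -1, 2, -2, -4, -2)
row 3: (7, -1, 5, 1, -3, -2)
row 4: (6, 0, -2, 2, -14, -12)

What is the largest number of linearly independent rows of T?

4

Row reduce to echelon form.
R2 ← R2 + (1/3)·R1: [0, -1/3, 4, -2, -10/3, -2/3]
R3 ← R3 − (7/3)·R1: [0, -17/3, -9, 1, -23/3, -34/3]
R4 ← R4 − (2)·R1: [0, -4, -14, 2, -18, -20]
R3 ← R3 − (17)·R2: [0, 0, -77, 35, 49, 0]
R4 ← R4 − (12)·R2: [0, 0, -62, 26, 22, -12]
R4 ← R4 − (62/77)·R3: [0, 0, 0, -24/11, -192/11, -12]
Echelon form has 4 nonzero rows, so rank(T) = 4.
The rank gives the maximum number of linearly independent rows: 4.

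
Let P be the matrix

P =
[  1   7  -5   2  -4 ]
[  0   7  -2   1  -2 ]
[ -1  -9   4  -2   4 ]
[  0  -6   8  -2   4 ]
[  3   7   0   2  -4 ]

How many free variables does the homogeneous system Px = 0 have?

Row reduce to echelon form.
R3 ← R3 + R1: [0, -2, -1, 0, 0]
R5 ← R5 − (3)·R1: [0, -14, 15, -4, 8]
R3 ← R3 + (2/7)·R2: [0, 0, -11/7, 2/7, -4/7]
R4 ← R4 + (6/7)·R2: [0, 0, 44/7, -8/7, 16/7]
R5 ← R5 + (2)·R2: [0, 0, 11, -2, 4]
R4 ← R4 + (4)·R3: [0, 0, 0, 0, 0]
R5 ← R5 + (7)·R3: [0, 0, 0, 0, 0]
3 nonzero rows, so rank(P) = 3.
P has 5 columns; by rank–nullity, nullity = 5 − 3 = 2.

2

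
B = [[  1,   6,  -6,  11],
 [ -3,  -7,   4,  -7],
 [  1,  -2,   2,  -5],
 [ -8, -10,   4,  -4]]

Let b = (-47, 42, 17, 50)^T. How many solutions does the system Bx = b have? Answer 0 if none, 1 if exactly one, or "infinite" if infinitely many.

infinite

Row reduce the augmented matrix [B | b].
R2 ← R2 + (3)·R1: [0, 11, -14, 26, -99]
R3 ← R3 − R1: [0, -8, 8, -16, 64]
R4 ← R4 + (8)·R1: [0, 38, -44, 84, -326]
R3 ← R3 + (8/11)·R2: [0, 0, -24/11, 32/11, -8]
R4 ← R4 − (38/11)·R2: [0, 0, 48/11, -64/11, 16]
R4 ← R4 + (2)·R3: [0, 0, 0, 0, 0]
The echelon form has 3 nonzero rows, and every pivot lies in the first 4 columns, so rank(B) = rank([B|b]) = 3.
The system is consistent.
rank = 3 < 4 unknowns, so there are infinitely many solutions.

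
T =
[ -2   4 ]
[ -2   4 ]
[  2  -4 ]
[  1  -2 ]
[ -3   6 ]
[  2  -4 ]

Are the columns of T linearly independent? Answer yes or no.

no

Row reduce T to echelon form.
R2 ← R2 − R1: [0, 0]
R3 ← R3 + R1: [0, 0]
R4 ← R4 + (1/2)·R1: [0, 0]
R5 ← R5 − (3/2)·R1: [0, 0]
R6 ← R6 + R1: [0, 0]
1 pivot among 2 columns.
Only 1 < 2 pivot columns, so the columns are linearly dependent.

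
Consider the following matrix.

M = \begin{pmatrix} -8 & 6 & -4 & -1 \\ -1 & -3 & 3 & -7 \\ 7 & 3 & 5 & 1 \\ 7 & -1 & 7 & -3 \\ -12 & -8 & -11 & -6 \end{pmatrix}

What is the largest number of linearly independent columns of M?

4

Row reduce to echelon form.
R2 ← R2 − (1/8)·R1: [0, -15/4, 7/2, -55/8]
R3 ← R3 + (7/8)·R1: [0, 33/4, 3/2, 1/8]
R4 ← R4 + (7/8)·R1: [0, 17/4, 7/2, -31/8]
R5 ← R5 − (3/2)·R1: [0, -17, -5, -9/2]
R3 ← R3 + (11/5)·R2: [0, 0, 46/5, -15]
R4 ← R4 + (17/15)·R2: [0, 0, 112/15, -35/3]
R5 ← R5 − (68/15)·R2: [0, 0, -313/15, 80/3]
R4 ← R4 − (56/69)·R3: [0, 0, 0, 35/69]
R5 ← R5 + (313/138)·R3: [0, 0, 0, -1015/138]
R5 ← R5 + (29/2)·R4: [0, 0, 0, 0]
Echelon form has 4 nonzero rows, so rank(M) = 4.
The rank gives the maximum number of linearly independent columns: 4.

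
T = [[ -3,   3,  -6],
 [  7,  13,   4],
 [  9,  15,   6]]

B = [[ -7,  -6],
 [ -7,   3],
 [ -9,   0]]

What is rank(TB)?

First compute TB:
[[ 54,  27],
 [-176,  -3],
 [-222,  -9]]
Now row reduce the product.
R2 ← R2 + (88/27)·R1: [0, 85]
R3 ← R3 + (37/9)·R1: [0, 102]
R3 ← R3 − (6/5)·R2: [0, 0]
2 nonzero rows, so rank(TB) = 2.

2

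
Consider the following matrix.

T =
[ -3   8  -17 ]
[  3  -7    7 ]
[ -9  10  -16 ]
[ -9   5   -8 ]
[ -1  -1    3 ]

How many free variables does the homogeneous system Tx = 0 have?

0

Row reduce to echelon form.
R2 ← R2 + R1: [0, 1, -10]
R3 ← R3 − (3)·R1: [0, -14, 35]
R4 ← R4 − (3)·R1: [0, -19, 43]
R5 ← R5 − (1/3)·R1: [0, -11/3, 26/3]
R3 ← R3 + (14)·R2: [0, 0, -105]
R4 ← R4 + (19)·R2: [0, 0, -147]
R5 ← R5 + (11/3)·R2: [0, 0, -28]
R4 ← R4 − (7/5)·R3: [0, 0, 0]
R5 ← R5 − (4/15)·R3: [0, 0, 0]
3 nonzero rows, so rank(T) = 3.
T has 3 columns; by rank–nullity, nullity = 3 − 3 = 0.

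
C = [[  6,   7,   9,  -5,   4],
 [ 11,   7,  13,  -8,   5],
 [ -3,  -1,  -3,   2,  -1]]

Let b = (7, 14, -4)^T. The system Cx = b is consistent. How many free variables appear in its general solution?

Row reduce the augmented matrix [C | b].
R2 ← R2 − (11/6)·R1: [0, -35/6, -7/2, 7/6, -7/3, 7/6]
R3 ← R3 + (1/2)·R1: [0, 5/2, 3/2, -1/2, 1, -1/2]
R3 ← R3 + (3/7)·R2: [0, 0, 0, 0, 0, 0]
The echelon form has 2 nonzero rows, and every pivot lies in the first 5 columns, so rank(C) = rank([C|b]) = 2.
The system is consistent.
Free variables = (unknowns) − (rank) = 5 − 2 = 3.

3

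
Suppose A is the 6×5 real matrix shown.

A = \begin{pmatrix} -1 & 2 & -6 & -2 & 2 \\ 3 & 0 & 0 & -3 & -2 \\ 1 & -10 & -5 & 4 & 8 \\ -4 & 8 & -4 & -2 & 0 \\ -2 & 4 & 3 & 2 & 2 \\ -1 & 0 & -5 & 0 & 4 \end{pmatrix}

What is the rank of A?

4

Row reduce to echelon form.
R2 ← R2 + (3)·R1: [0, 6, -18, -9, 4]
R3 ← R3 + R1: [0, -8, -11, 2, 10]
R4 ← R4 − (4)·R1: [0, 0, 20, 6, -8]
R5 ← R5 − (2)·R1: [0, 0, 15, 6, -2]
R6 ← R6 − R1: [0, -2, 1, 2, 2]
R3 ← R3 + (4/3)·R2: [0, 0, -35, -10, 46/3]
R6 ← R6 + (1/3)·R2: [0, 0, -5, -1, 10/3]
R4 ← R4 + (4/7)·R3: [0, 0, 0, 2/7, 16/21]
R5 ← R5 + (3/7)·R3: [0, 0, 0, 12/7, 32/7]
R6 ← R6 − (1/7)·R3: [0, 0, 0, 3/7, 8/7]
R5 ← R5 − (6)·R4: [0, 0, 0, 0, 0]
R6 ← R6 − (3/2)·R4: [0, 0, 0, 0, 0]
Echelon form has 4 nonzero rows, so rank(A) = 4.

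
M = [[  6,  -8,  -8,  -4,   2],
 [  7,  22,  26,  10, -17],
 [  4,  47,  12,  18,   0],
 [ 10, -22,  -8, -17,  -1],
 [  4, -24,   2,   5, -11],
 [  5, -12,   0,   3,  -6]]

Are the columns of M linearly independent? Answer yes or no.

no

Row reduce M to echelon form.
R2 ← R2 − (7/6)·R1: [0, 94/3, 106/3, 44/3, -58/3]
R3 ← R3 − (2/3)·R1: [0, 157/3, 52/3, 62/3, -4/3]
R4 ← R4 − (5/3)·R1: [0, -26/3, 16/3, -31/3, -13/3]
R5 ← R5 − (2/3)·R1: [0, -56/3, 22/3, 23/3, -37/3]
R6 ← R6 − (5/6)·R1: [0, -16/3, 20/3, 19/3, -23/3]
R3 ← R3 − (157/94)·R2: [0, 0, -1959/47, -180/47, 1455/47]
R4 ← R4 + (13/47)·R2: [0, 0, 710/47, -295/47, -455/47]
R5 ← R5 + (28/47)·R2: [0, 0, 1334/47, 771/47, -1121/47]
R6 ← R6 + (8/47)·R2: [0, 0, 596/47, 415/47, -515/47]
R4 ← R4 + (710/1959)·R3: [0, 0, 0, -5005/653, 1005/653]
R5 ← R5 + (1334/1959)·R3: [0, 0, 0, 9009/653, -1809/653]
R6 ← R6 + (596/1959)·R3: [0, 0, 0, 5005/653, -1005/653]
R5 ← R5 + (9/5)·R4: [0, 0, 0, 0, 0]
R6 ← R6 + R4: [0, 0, 0, 0, 0]
4 pivots among 5 columns.
Only 4 < 5 pivot columns, so the columns are linearly dependent.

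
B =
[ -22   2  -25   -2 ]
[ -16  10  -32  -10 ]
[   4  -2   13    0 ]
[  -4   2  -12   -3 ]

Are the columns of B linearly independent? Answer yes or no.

yes

Row reduce B to echelon form.
R2 ← R2 − (8/11)·R1: [0, 94/11, -152/11, -94/11]
R3 ← R3 + (2/11)·R1: [0, -18/11, 93/11, -4/11]
R4 ← R4 − (2/11)·R1: [0, 18/11, -82/11, -29/11]
R3 ← R3 + (9/47)·R2: [0, 0, 273/47, -2]
R4 ← R4 − (9/47)·R2: [0, 0, -226/47, -1]
R4 ← R4 + (226/273)·R3: [0, 0, 0, -725/273]
4 pivots among 4 columns.
Every column is a pivot column, so the columns are linearly independent.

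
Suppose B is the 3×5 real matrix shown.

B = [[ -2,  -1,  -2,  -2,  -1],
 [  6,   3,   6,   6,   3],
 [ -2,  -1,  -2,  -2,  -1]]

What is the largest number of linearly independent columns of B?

Row reduce to echelon form.
R2 ← R2 + (3)·R1: [0, 0, 0, 0, 0]
R3 ← R3 − R1: [0, 0, 0, 0, 0]
Echelon form has 1 nonzero row, so rank(B) = 1.
The rank gives the maximum number of linearly independent columns: 1.

1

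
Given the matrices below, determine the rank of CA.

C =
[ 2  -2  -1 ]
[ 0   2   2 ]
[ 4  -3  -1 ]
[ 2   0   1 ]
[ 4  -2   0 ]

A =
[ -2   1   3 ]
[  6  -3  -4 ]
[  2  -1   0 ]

2

First compute CA:
[[-18,   9,  14],
 [ 16,  -8,  -8],
 [-28,  14,  24],
 [ -2,   1,   6],
 [-20,  10,  20]]
Now row reduce the product.
R2 ← R2 + (8/9)·R1: [0, 0, 40/9]
R3 ← R3 − (14/9)·R1: [0, 0, 20/9]
R4 ← R4 − (1/9)·R1: [0, 0, 40/9]
R5 ← R5 − (10/9)·R1: [0, 0, 40/9]
R3 ← R3 − (1/2)·R2: [0, 0, 0]
R4 ← R4 − R2: [0, 0, 0]
R5 ← R5 − R2: [0, 0, 0]
2 nonzero rows, so rank(CA) = 2.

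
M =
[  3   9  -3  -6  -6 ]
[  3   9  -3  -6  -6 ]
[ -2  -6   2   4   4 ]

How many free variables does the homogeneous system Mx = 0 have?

Row reduce to echelon form.
R2 ← R2 − R1: [0, 0, 0, 0, 0]
R3 ← R3 + (2/3)·R1: [0, 0, 0, 0, 0]
1 nonzero row, so rank(M) = 1.
M has 5 columns; by rank–nullity, nullity = 5 − 1 = 4.

4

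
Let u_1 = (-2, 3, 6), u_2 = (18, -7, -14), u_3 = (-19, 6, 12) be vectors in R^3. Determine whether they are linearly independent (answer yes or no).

Form the matrix with these vectors as rows and row reduce.
R2 ← R2 + (9)·R1: [0, 20, 40]
R3 ← R3 − (19/2)·R1: [0, -45/2, -45]
R3 ← R3 + (9/8)·R2: [0, 0, 0]
2 nonzero rows, so the 3 vectors span a space of dimension 2.
Since 2 < 3, the vectors are linearly dependent.

no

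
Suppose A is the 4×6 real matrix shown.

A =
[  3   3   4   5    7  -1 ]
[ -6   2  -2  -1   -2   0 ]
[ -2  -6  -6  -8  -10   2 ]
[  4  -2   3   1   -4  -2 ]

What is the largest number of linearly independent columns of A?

3

Row reduce to echelon form.
R2 ← R2 + (2)·R1: [0, 8, 6, 9, 12, -2]
R3 ← R3 + (2/3)·R1: [0, -4, -10/3, -14/3, -16/3, 4/3]
R4 ← R4 − (4/3)·R1: [0, -6, -7/3, -17/3, -40/3, -2/3]
R3 ← R3 + (1/2)·R2: [0, 0, -1/3, -1/6, 2/3, 1/3]
R4 ← R4 + (3/4)·R2: [0, 0, 13/6, 13/12, -13/3, -13/6]
R4 ← R4 + (13/2)·R3: [0, 0, 0, 0, 0, 0]
Echelon form has 3 nonzero rows, so rank(A) = 3.
The rank gives the maximum number of linearly independent columns: 3.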